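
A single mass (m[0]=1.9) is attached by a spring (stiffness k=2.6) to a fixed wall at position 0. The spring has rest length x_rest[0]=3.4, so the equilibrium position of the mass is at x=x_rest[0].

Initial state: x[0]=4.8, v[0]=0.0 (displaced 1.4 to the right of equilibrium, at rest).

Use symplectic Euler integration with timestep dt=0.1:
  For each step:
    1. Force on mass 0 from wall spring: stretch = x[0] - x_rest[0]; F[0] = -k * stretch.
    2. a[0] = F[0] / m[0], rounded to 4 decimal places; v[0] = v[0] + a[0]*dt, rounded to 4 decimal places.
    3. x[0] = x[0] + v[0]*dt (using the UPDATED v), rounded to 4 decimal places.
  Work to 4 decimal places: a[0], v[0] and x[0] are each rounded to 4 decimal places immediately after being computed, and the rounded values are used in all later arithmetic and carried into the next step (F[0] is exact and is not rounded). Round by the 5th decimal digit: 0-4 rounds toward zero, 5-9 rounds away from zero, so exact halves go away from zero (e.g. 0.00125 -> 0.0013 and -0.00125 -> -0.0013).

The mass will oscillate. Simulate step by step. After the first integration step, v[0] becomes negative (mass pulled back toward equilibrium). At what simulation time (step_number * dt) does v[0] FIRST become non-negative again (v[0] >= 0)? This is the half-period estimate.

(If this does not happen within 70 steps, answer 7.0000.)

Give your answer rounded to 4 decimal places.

Answer: 2.7000

Derivation:
Step 0: x=[4.8000] v=[0.0000]
Step 1: x=[4.7808] v=[-0.1916]
Step 2: x=[4.7427] v=[-0.3806]
Step 3: x=[4.6863] v=[-0.5643]
Step 4: x=[4.6123] v=[-0.7403]
Step 5: x=[4.5217] v=[-0.9062]
Step 6: x=[4.4157] v=[-1.0597]
Step 7: x=[4.2958] v=[-1.1987]
Step 8: x=[4.1637] v=[-1.3213]
Step 9: x=[4.0211] v=[-1.4258]
Step 10: x=[3.8700] v=[-1.5108]
Step 11: x=[3.7125] v=[-1.5751]
Step 12: x=[3.5507] v=[-1.6179]
Step 13: x=[3.3869] v=[-1.6385]
Step 14: x=[3.2232] v=[-1.6367]
Step 15: x=[3.0620] v=[-1.6125]
Step 16: x=[2.9054] v=[-1.5663]
Step 17: x=[2.7555] v=[-1.4986]
Step 18: x=[2.6145] v=[-1.4104]
Step 19: x=[2.4842] v=[-1.3029]
Step 20: x=[2.3664] v=[-1.1776]
Step 21: x=[2.2628] v=[-1.0362]
Step 22: x=[2.1747] v=[-0.8806]
Step 23: x=[2.1034] v=[-0.7129]
Step 24: x=[2.0499] v=[-0.5355]
Step 25: x=[2.0148] v=[-0.3508]
Step 26: x=[1.9987] v=[-0.1613]
Step 27: x=[2.0018] v=[0.0305]
First v>=0 after going negative at step 27, time=2.7000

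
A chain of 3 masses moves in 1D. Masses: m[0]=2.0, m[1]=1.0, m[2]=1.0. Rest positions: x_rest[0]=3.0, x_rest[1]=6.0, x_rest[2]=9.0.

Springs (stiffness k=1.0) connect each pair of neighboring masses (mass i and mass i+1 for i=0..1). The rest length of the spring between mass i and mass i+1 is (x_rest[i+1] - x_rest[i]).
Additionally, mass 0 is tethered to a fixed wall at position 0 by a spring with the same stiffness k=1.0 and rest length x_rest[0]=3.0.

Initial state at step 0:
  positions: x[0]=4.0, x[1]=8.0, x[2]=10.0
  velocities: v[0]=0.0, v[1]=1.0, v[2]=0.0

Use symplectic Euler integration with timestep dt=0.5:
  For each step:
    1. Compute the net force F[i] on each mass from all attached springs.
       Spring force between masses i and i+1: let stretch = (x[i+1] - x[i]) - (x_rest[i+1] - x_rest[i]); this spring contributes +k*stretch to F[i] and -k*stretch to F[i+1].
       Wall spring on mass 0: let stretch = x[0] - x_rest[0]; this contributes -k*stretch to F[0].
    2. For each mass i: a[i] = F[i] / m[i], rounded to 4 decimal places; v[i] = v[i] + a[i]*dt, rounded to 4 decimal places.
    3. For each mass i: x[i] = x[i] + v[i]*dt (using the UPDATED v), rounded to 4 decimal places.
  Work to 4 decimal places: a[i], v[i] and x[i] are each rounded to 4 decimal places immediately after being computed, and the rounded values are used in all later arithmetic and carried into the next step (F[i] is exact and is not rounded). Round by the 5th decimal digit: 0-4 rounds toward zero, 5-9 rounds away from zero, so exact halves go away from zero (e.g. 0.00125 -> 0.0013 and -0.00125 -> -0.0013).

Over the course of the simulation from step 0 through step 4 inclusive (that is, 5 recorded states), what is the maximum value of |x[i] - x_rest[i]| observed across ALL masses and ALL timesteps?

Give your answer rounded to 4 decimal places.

Answer: 2.2305

Derivation:
Step 0: x=[4.0000 8.0000 10.0000] v=[0.0000 1.0000 0.0000]
Step 1: x=[4.0000 8.0000 10.2500] v=[0.0000 0.0000 0.5000]
Step 2: x=[4.0000 7.5625 10.6875] v=[0.0000 -0.8750 0.8750]
Step 3: x=[3.9453 7.0156 11.0938] v=[-0.1094 -1.0938 0.8125]
Step 4: x=[3.7812 6.7207 11.2305] v=[-0.3282 -0.5899 0.2734]
Max displacement = 2.2305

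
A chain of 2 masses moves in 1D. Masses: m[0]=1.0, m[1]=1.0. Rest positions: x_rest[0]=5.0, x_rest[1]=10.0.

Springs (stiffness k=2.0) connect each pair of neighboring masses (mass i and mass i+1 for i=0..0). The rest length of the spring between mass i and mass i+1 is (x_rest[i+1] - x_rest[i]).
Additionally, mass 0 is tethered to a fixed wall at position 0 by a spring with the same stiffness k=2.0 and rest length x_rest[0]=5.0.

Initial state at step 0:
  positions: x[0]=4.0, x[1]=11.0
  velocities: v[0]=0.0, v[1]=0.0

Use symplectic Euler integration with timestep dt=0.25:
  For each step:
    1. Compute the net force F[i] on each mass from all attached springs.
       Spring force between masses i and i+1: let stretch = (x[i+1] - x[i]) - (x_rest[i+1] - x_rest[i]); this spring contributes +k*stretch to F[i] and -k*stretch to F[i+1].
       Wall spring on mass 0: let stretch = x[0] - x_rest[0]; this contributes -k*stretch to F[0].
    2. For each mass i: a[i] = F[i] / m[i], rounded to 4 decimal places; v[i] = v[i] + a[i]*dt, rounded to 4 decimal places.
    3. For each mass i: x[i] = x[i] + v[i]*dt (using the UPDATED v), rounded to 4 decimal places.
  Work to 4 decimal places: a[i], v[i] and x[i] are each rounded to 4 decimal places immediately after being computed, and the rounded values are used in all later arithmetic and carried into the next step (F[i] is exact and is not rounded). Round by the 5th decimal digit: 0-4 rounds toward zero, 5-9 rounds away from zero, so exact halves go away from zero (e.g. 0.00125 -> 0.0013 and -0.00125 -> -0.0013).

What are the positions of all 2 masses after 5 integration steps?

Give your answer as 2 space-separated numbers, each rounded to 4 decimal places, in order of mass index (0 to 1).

Step 0: x=[4.0000 11.0000] v=[0.0000 0.0000]
Step 1: x=[4.3750 10.7500] v=[1.5000 -1.0000]
Step 2: x=[5.0000 10.3281] v=[2.5000 -1.6875]
Step 3: x=[5.6660 9.8652] v=[2.6641 -1.8516]
Step 4: x=[6.1487 9.5024] v=[1.9307 -1.4512]
Step 5: x=[6.2820 9.3454] v=[0.5332 -0.6281]

Answer: 6.2820 9.3454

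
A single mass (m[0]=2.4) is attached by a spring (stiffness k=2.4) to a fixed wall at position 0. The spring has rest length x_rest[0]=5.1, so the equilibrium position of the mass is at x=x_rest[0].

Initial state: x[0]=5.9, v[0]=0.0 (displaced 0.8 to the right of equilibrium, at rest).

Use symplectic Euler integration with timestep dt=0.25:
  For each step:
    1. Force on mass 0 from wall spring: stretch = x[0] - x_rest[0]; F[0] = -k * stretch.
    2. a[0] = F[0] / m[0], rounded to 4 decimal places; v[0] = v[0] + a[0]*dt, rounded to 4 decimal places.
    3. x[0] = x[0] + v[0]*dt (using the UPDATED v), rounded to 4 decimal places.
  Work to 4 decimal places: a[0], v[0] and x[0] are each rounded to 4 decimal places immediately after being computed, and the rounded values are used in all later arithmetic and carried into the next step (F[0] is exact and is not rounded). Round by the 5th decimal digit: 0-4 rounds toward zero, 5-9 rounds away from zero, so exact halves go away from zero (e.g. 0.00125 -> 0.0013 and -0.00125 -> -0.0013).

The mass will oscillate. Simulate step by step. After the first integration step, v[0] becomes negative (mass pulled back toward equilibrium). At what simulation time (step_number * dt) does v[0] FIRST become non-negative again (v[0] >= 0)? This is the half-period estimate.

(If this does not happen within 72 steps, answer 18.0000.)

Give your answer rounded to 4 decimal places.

Answer: 3.2500

Derivation:
Step 0: x=[5.9000] v=[0.0000]
Step 1: x=[5.8500] v=[-0.2000]
Step 2: x=[5.7531] v=[-0.3875]
Step 3: x=[5.6154] v=[-0.5508]
Step 4: x=[5.4455] v=[-0.6797]
Step 5: x=[5.2540] v=[-0.7661]
Step 6: x=[5.0529] v=[-0.8046]
Step 7: x=[4.8547] v=[-0.7928]
Step 8: x=[4.6718] v=[-0.7315]
Step 9: x=[4.5157] v=[-0.6245]
Step 10: x=[4.3961] v=[-0.4784]
Step 11: x=[4.3205] v=[-0.3024]
Step 12: x=[4.2936] v=[-0.1075]
Step 13: x=[4.3171] v=[0.0941]
First v>=0 after going negative at step 13, time=3.2500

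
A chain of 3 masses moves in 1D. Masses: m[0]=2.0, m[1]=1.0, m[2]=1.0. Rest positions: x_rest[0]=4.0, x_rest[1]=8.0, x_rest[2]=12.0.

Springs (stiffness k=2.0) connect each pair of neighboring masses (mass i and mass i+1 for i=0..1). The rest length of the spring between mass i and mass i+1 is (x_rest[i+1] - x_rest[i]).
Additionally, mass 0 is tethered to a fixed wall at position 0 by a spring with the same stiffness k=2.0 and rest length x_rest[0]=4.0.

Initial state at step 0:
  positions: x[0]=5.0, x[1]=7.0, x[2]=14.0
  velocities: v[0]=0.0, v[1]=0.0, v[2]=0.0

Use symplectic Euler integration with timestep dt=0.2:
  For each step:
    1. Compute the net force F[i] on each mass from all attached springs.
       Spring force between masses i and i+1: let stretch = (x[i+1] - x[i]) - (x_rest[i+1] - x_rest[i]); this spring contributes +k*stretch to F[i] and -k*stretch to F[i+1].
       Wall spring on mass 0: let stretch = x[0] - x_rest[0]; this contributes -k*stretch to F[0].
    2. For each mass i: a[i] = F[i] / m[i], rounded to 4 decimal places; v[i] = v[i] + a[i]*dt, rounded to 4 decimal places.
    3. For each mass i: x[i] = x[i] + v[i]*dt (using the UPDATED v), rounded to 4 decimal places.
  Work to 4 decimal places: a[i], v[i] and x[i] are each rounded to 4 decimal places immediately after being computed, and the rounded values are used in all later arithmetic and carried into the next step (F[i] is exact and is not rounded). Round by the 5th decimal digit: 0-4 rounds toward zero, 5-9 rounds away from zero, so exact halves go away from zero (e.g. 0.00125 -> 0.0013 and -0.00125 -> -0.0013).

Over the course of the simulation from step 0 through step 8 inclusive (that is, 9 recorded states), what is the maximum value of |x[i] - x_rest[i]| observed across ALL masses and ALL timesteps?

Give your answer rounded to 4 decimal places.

Step 0: x=[5.0000 7.0000 14.0000] v=[0.0000 0.0000 0.0000]
Step 1: x=[4.8800 7.4000 13.7600] v=[-0.6000 2.0000 -1.2000]
Step 2: x=[4.6656 8.1072 13.3312] v=[-1.0720 3.5360 -2.1440]
Step 3: x=[4.4022 8.9570 12.8045] v=[-1.3168 4.2490 -2.6336]
Step 4: x=[4.1449 9.7502 12.2900] v=[-1.2863 3.9661 -2.5726]
Step 5: x=[3.9461 10.2982 11.8923] v=[-0.9942 2.7399 -1.9885]
Step 6: x=[3.8435 10.4655 11.6871] v=[-0.5130 0.8367 -1.0261]
Step 7: x=[3.8520 10.2008 11.7042] v=[0.0427 -1.3235 0.0853]
Step 8: x=[3.9604 9.5485 11.9210] v=[0.5421 -3.2617 1.0839]
Max displacement = 2.4655

Answer: 2.4655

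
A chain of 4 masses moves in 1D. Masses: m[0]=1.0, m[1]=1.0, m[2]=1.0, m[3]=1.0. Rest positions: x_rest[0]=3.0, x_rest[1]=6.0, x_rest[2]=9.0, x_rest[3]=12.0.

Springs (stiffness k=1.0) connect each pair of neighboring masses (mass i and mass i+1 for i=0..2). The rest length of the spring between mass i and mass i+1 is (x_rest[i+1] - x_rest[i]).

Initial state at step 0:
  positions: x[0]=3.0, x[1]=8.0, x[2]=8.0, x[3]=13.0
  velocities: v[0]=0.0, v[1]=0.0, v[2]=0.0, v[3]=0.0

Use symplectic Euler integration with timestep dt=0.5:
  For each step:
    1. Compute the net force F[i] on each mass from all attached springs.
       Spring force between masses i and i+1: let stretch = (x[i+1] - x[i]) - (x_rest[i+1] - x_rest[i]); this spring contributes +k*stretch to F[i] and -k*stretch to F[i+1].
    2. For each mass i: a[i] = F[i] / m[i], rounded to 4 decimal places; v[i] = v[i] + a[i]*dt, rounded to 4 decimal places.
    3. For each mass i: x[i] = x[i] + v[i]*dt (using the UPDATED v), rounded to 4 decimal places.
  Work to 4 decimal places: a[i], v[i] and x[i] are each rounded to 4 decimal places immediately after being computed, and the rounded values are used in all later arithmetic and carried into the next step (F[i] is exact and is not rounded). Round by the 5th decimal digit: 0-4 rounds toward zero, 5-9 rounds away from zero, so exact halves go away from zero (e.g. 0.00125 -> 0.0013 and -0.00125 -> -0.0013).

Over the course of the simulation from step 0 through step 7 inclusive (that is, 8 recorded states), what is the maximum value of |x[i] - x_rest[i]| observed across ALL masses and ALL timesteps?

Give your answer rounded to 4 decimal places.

Answer: 2.1066

Derivation:
Step 0: x=[3.0000 8.0000 8.0000 13.0000] v=[0.0000 0.0000 0.0000 0.0000]
Step 1: x=[3.5000 6.7500 9.2500 12.5000] v=[1.0000 -2.5000 2.5000 -1.0000]
Step 2: x=[4.0625 5.3125 10.6875 11.9375] v=[1.1250 -2.8750 2.8750 -1.1250]
Step 3: x=[4.1875 4.9063 11.0938 11.8125] v=[0.2500 -0.8125 0.8125 -0.2500]
Step 4: x=[3.7422 5.8673 10.1329 12.2579] v=[-0.8906 1.9219 -1.9219 0.8907]
Step 5: x=[3.0782 7.3634 8.6368 12.9220] v=[-1.3281 2.9922 -2.9922 1.3282]
Step 6: x=[2.7355 8.1066 7.8937 13.2648] v=[-0.6855 1.4863 -1.4863 0.6856]
Step 7: x=[2.9856 7.4538 8.5466 13.0148] v=[0.5001 -1.3057 1.3057 -0.5000]
Max displacement = 2.1066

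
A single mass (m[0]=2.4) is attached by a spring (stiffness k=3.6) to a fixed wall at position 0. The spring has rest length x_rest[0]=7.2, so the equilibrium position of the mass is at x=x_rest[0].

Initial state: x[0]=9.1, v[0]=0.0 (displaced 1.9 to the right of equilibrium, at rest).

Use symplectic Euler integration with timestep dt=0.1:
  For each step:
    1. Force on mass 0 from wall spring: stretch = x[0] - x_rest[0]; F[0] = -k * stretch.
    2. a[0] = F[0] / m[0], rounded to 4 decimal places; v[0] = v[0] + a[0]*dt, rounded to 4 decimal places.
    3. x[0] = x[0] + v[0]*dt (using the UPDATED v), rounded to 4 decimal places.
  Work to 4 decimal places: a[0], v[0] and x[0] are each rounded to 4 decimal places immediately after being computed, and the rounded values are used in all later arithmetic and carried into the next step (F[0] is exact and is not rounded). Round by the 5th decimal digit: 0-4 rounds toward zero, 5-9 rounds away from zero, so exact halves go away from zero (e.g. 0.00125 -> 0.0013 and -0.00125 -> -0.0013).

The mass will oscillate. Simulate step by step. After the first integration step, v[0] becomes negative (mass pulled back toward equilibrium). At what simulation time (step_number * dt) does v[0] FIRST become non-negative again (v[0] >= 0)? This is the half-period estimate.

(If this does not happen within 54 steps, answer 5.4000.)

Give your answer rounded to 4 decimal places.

Step 0: x=[9.1000] v=[0.0000]
Step 1: x=[9.0715] v=[-0.2850]
Step 2: x=[9.0149] v=[-0.5657]
Step 3: x=[8.9311] v=[-0.8379]
Step 4: x=[8.8213] v=[-1.0976]
Step 5: x=[8.6872] v=[-1.3408]
Step 6: x=[8.5308] v=[-1.5639]
Step 7: x=[8.3545] v=[-1.7635]
Step 8: x=[8.1608] v=[-1.9367]
Step 9: x=[7.9527] v=[-2.0808]
Step 10: x=[7.7333] v=[-2.1937]
Step 11: x=[7.5059] v=[-2.2737]
Step 12: x=[7.2739] v=[-2.3196]
Step 13: x=[7.0408] v=[-2.3307]
Step 14: x=[6.8101] v=[-2.3068]
Step 15: x=[6.5853] v=[-2.2483]
Step 16: x=[6.3697] v=[-2.1561]
Step 17: x=[6.1665] v=[-2.0316]
Step 18: x=[5.9788] v=[-1.8766]
Step 19: x=[5.8095] v=[-1.6934]
Step 20: x=[5.6610] v=[-1.4848]
Step 21: x=[5.5356] v=[-1.2540]
Step 22: x=[5.4352] v=[-1.0043]
Step 23: x=[5.3612] v=[-0.7396]
Step 24: x=[5.3148] v=[-0.4638]
Step 25: x=[5.2967] v=[-0.1810]
Step 26: x=[5.3072] v=[0.1045]
First v>=0 after going negative at step 26, time=2.6000

Answer: 2.6000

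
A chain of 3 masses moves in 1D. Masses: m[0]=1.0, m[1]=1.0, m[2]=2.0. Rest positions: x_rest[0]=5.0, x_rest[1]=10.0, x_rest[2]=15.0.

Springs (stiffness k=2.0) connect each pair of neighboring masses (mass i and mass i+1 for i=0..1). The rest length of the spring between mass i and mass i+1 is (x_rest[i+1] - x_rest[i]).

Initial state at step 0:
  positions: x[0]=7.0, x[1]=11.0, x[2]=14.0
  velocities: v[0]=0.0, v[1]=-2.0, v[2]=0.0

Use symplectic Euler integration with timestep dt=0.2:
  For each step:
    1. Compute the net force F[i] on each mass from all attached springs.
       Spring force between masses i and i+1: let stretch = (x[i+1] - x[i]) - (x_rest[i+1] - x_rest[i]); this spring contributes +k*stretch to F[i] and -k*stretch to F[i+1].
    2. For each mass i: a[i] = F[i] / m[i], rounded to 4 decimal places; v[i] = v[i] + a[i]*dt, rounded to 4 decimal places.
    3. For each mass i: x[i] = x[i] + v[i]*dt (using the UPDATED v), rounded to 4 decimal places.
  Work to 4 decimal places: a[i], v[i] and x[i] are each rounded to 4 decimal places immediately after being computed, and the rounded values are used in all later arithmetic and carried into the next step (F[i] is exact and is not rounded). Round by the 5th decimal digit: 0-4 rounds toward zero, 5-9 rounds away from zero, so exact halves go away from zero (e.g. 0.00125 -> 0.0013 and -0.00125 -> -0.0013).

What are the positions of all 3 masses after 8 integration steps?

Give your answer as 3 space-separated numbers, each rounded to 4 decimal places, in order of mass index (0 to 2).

Step 0: x=[7.0000 11.0000 14.0000] v=[0.0000 -2.0000 0.0000]
Step 1: x=[6.9200 10.5200 14.0800] v=[-0.4000 -2.4000 0.4000]
Step 2: x=[6.7280 10.0368 14.2176] v=[-0.9600 -2.4160 0.6880]
Step 3: x=[6.4007 9.6234 14.3880] v=[-1.6365 -2.0672 0.8518]
Step 4: x=[5.9312 9.3333 14.5678] v=[-2.3474 -1.4504 0.8989]
Step 5: x=[5.3339 9.1898 14.7382] v=[-2.9866 -0.7174 0.8520]
Step 6: x=[4.6451 9.1817 14.8867] v=[-3.4442 -0.0404 0.7423]
Step 7: x=[3.9192 9.2671 15.0070] v=[-3.6296 0.4270 0.6013]
Step 8: x=[3.2211 9.3839 15.0977] v=[-3.4904 0.5838 0.4533]

Answer: 3.2211 9.3839 15.0977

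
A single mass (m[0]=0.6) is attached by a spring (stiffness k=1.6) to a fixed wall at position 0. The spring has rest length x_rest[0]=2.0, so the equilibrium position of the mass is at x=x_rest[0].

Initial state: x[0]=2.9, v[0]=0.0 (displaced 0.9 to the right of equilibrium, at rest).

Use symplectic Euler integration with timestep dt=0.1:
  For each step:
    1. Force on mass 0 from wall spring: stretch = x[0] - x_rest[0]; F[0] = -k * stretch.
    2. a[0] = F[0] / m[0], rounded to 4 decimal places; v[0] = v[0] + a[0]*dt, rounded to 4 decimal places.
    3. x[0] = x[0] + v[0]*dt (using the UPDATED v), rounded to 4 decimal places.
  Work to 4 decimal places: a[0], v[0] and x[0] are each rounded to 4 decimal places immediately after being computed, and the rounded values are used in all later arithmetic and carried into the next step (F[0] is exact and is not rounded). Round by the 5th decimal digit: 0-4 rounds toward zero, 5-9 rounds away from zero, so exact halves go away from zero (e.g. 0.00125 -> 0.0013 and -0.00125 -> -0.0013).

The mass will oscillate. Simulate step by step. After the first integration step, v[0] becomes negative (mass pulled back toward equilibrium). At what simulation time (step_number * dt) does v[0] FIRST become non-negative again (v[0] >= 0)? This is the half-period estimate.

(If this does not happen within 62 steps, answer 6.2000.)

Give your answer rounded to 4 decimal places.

Answer: 2.0000

Derivation:
Step 0: x=[2.9000] v=[0.0000]
Step 1: x=[2.8760] v=[-0.2400]
Step 2: x=[2.8286] v=[-0.4736]
Step 3: x=[2.7591] v=[-0.6946]
Step 4: x=[2.6694] v=[-0.8970]
Step 5: x=[2.5619] v=[-1.0755]
Step 6: x=[2.4394] v=[-1.2253]
Step 7: x=[2.3052] v=[-1.3425]
Step 8: x=[2.1628] v=[-1.4239]
Step 9: x=[2.0161] v=[-1.4673]
Step 10: x=[1.8689] v=[-1.4716]
Step 11: x=[1.7252] v=[-1.4366]
Step 12: x=[1.5889] v=[-1.3633]
Step 13: x=[1.4635] v=[-1.2537]
Step 14: x=[1.3524] v=[-1.1106]
Step 15: x=[1.2586] v=[-0.9379]
Step 16: x=[1.1846] v=[-0.7402]
Step 17: x=[1.1323] v=[-0.5228]
Step 18: x=[1.1032] v=[-0.2914]
Step 19: x=[1.0980] v=[-0.0523]
Step 20: x=[1.1168] v=[0.1882]
First v>=0 after going negative at step 20, time=2.0000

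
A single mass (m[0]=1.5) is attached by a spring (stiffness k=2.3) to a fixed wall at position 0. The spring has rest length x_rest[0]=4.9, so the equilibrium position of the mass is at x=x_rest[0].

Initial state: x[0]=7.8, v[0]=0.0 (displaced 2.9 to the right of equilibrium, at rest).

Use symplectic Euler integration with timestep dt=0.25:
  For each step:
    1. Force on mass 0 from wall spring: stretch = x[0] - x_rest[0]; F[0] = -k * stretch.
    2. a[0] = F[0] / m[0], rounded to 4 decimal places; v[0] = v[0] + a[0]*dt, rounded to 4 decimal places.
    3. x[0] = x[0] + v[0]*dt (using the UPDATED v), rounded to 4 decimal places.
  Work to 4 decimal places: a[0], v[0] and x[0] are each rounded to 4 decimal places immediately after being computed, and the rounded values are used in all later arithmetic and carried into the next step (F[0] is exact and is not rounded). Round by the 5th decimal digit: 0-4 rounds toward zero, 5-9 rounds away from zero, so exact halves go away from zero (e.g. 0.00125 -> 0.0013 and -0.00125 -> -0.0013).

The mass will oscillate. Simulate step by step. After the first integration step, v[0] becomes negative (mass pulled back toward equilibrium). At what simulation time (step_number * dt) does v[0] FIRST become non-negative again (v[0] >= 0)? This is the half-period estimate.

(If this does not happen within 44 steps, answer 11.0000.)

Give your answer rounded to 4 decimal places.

Answer: 2.7500

Derivation:
Step 0: x=[7.8000] v=[0.0000]
Step 1: x=[7.5221] v=[-1.1117]
Step 2: x=[6.9929] v=[-2.1169]
Step 3: x=[6.2631] v=[-2.9192]
Step 4: x=[5.4027] v=[-3.4417]
Step 5: x=[4.4941] v=[-3.6344]
Step 6: x=[3.6244] v=[-3.4788]
Step 7: x=[2.8770] v=[-2.9898]
Step 8: x=[2.3234] v=[-2.2143]
Step 9: x=[2.0168] v=[-1.2266]
Step 10: x=[1.9865] v=[-0.1214]
Step 11: x=[2.2354] v=[0.9955]
First v>=0 after going negative at step 11, time=2.7500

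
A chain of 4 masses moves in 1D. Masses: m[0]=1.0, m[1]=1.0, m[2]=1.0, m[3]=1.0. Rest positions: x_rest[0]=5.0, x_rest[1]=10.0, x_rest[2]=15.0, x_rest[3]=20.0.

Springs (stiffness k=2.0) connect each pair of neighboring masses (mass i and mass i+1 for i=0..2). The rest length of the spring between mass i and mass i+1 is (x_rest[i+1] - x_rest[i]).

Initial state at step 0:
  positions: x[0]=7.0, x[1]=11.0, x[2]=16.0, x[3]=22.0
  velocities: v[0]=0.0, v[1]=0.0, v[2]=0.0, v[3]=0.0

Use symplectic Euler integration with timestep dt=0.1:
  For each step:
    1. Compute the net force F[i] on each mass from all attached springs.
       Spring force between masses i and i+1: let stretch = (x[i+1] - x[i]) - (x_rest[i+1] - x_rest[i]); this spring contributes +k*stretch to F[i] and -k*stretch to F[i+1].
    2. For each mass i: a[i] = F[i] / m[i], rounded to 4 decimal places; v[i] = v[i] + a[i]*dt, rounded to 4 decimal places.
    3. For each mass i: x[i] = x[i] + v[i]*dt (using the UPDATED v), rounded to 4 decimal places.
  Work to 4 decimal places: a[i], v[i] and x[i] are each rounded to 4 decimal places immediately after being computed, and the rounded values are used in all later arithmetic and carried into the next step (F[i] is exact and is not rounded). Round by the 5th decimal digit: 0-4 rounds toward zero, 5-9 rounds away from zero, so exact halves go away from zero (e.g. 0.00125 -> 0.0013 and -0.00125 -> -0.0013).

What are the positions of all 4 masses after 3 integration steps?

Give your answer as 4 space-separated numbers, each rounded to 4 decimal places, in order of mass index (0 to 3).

Step 0: x=[7.0000 11.0000 16.0000 22.0000] v=[0.0000 0.0000 0.0000 0.0000]
Step 1: x=[6.9800 11.0200 16.0200 21.9800] v=[-0.2000 0.2000 0.2000 -0.2000]
Step 2: x=[6.9408 11.0592 16.0592 21.9408] v=[-0.3920 0.3920 0.3920 -0.3920]
Step 3: x=[6.8840 11.1160 16.1160 21.8840] v=[-0.5683 0.5683 0.5683 -0.5683]

Answer: 6.8840 11.1160 16.1160 21.8840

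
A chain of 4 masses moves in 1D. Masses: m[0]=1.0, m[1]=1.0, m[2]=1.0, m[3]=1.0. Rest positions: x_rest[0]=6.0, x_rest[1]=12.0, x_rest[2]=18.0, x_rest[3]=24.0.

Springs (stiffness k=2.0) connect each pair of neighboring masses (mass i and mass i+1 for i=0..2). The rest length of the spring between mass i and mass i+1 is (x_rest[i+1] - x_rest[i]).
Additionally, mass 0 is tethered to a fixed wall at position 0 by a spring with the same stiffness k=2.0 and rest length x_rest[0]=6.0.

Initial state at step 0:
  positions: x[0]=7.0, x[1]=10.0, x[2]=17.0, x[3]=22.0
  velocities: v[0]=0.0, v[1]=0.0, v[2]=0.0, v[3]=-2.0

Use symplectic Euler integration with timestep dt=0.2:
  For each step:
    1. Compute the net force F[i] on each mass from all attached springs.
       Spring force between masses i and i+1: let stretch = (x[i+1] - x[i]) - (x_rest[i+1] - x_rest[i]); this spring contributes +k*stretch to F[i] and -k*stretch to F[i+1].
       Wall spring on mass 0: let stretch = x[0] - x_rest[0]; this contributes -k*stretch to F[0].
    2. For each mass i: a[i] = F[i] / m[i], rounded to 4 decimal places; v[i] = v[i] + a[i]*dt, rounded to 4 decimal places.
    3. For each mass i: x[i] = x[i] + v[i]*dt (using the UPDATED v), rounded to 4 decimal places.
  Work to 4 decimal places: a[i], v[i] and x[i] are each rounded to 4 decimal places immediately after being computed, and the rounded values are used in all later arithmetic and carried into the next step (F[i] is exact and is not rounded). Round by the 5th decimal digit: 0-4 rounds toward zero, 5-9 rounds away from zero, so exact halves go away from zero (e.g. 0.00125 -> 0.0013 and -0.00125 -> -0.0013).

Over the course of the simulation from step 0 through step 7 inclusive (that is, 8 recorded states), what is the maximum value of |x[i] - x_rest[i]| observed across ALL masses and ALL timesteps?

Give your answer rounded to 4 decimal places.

Answer: 2.7763

Derivation:
Step 0: x=[7.0000 10.0000 17.0000 22.0000] v=[0.0000 0.0000 0.0000 -2.0000]
Step 1: x=[6.6800 10.3200 16.8400 21.6800] v=[-1.6000 1.6000 -0.8000 -1.6000]
Step 2: x=[6.1168 10.8704 16.5456 21.4528] v=[-2.8160 2.7520 -1.4720 -1.1360]
Step 3: x=[5.4445 11.4945 16.1898 21.3130] v=[-3.3613 3.1206 -1.7792 -0.6989]
Step 4: x=[4.8207 12.0102 15.8682 21.2434] v=[-3.1191 2.5787 -1.6080 -0.3482]
Step 5: x=[4.3864 12.2594 15.6680 21.2237] v=[-2.1716 1.2461 -1.0011 -0.0983]
Step 6: x=[4.2310 12.1515 15.6395 21.2396] v=[-0.7770 -0.5397 -0.1423 0.0794]
Step 7: x=[4.3708 11.6890 15.7800 21.2875] v=[0.6988 -2.3127 0.7025 0.2394]
Max displacement = 2.7763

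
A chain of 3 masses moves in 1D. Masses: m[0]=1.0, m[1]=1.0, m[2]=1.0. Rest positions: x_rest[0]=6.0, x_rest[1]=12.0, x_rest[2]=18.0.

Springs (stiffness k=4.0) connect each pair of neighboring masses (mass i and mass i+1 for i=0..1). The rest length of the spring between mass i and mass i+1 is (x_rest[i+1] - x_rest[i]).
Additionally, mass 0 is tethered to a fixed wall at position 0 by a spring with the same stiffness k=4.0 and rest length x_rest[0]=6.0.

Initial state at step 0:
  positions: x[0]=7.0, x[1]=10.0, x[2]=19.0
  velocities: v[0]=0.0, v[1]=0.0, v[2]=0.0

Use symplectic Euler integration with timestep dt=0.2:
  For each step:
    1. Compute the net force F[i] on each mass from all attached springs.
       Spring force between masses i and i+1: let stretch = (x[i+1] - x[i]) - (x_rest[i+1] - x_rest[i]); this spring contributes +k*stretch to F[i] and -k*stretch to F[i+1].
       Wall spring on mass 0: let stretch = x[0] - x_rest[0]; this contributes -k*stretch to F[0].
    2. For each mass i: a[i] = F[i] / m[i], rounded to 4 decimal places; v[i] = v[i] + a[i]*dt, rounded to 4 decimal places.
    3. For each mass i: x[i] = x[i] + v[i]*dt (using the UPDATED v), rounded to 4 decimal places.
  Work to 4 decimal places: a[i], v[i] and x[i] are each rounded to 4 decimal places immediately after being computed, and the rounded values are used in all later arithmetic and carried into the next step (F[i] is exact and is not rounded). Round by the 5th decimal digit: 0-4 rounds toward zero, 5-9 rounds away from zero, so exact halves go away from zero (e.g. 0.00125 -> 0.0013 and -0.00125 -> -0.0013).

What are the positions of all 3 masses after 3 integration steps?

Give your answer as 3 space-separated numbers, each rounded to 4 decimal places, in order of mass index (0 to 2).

Answer: 4.7595 13.5779 17.1573

Derivation:
Step 0: x=[7.0000 10.0000 19.0000] v=[0.0000 0.0000 0.0000]
Step 1: x=[6.3600 10.9600 18.5200] v=[-3.2000 4.8000 -2.4000]
Step 2: x=[5.4384 12.3936 17.7904] v=[-4.6080 7.1680 -3.6480]
Step 3: x=[4.7595 13.5779 17.1573] v=[-3.3946 5.9213 -3.1654]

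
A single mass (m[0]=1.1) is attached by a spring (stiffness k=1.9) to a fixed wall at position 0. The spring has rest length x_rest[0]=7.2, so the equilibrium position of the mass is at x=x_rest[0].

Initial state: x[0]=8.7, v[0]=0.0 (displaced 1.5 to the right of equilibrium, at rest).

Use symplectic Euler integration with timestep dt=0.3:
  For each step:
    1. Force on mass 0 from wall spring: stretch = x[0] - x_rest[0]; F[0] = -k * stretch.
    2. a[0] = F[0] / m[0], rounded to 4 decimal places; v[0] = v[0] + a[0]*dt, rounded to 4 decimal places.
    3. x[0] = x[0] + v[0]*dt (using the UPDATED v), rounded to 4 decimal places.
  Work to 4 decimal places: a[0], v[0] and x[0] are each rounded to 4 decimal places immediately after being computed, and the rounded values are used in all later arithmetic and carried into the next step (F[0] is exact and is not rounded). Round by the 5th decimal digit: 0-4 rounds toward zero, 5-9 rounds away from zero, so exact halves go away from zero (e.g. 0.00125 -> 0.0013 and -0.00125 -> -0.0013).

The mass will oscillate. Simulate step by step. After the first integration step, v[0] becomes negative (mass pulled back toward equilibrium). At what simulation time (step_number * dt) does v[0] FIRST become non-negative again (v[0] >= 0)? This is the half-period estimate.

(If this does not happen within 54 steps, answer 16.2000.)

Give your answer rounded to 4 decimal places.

Step 0: x=[8.7000] v=[0.0000]
Step 1: x=[8.4668] v=[-0.7773]
Step 2: x=[8.0367] v=[-1.4337]
Step 3: x=[7.4765] v=[-1.8673]
Step 4: x=[6.8733] v=[-2.0106]
Step 5: x=[6.3209] v=[-1.8413]
Step 6: x=[5.9052] v=[-1.3858]
Step 7: x=[5.6907] v=[-0.7149]
Step 8: x=[5.7109] v=[0.0672]
First v>=0 after going negative at step 8, time=2.4000

Answer: 2.4000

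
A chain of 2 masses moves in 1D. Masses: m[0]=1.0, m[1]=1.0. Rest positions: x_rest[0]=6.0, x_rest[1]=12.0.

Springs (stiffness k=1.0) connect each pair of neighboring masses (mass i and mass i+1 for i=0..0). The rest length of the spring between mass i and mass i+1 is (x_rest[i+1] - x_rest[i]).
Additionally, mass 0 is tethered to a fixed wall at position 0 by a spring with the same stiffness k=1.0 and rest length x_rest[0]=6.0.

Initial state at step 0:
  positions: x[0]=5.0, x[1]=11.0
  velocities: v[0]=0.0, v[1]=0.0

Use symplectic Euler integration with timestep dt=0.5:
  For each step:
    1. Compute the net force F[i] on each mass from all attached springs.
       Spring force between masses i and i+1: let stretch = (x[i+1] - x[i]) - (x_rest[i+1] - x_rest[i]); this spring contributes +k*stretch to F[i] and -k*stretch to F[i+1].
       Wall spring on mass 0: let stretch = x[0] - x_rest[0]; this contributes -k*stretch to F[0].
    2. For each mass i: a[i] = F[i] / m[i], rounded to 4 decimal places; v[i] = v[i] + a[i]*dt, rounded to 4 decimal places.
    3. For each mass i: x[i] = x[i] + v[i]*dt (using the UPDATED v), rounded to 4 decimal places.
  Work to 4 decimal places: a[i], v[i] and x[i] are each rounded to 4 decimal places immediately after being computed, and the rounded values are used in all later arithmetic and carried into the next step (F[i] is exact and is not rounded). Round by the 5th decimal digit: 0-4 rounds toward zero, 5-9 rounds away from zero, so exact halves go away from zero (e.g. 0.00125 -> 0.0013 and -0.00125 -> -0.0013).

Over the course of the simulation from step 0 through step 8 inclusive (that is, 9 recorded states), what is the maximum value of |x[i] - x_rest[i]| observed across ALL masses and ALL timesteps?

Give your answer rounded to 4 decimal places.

Step 0: x=[5.0000 11.0000] v=[0.0000 0.0000]
Step 1: x=[5.2500 11.0000] v=[0.5000 0.0000]
Step 2: x=[5.6250 11.0625] v=[0.7500 0.1250]
Step 3: x=[5.9532 11.2657] v=[0.6563 0.4063]
Step 4: x=[6.1212 11.6408] v=[0.3360 0.7501]
Step 5: x=[6.1388 12.1360] v=[0.0352 0.9903]
Step 6: x=[6.1210 12.6319] v=[-0.0356 0.9917]
Step 7: x=[6.2007 13.0001] v=[0.1594 0.7363]
Step 8: x=[6.4301 13.1684] v=[0.4588 0.3366]
Max displacement = 1.1684

Answer: 1.1684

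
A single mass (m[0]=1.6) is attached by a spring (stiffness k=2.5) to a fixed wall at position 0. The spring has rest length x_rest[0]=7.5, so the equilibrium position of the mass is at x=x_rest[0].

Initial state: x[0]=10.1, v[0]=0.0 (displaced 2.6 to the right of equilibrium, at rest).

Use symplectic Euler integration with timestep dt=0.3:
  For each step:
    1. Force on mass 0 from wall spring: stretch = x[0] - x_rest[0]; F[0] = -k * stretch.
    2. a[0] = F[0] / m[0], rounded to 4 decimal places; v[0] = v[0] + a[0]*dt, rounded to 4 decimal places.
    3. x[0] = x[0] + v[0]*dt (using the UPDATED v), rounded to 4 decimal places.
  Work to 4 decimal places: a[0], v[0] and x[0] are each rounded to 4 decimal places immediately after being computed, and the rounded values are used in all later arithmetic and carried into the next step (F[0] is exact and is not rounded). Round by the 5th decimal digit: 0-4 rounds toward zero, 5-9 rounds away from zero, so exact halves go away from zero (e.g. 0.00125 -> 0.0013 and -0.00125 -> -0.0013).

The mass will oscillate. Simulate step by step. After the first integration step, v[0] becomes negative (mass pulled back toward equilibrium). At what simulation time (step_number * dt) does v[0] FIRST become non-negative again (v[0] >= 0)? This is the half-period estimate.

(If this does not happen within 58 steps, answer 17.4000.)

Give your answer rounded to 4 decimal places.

Answer: 2.7000

Derivation:
Step 0: x=[10.1000] v=[0.0000]
Step 1: x=[9.7344] v=[-1.2188]
Step 2: x=[9.0545] v=[-2.2662]
Step 3: x=[8.1560] v=[-2.9949]
Step 4: x=[7.1653] v=[-3.3024]
Step 5: x=[6.2217] v=[-3.1455]
Step 6: x=[5.4578] v=[-2.5463]
Step 7: x=[4.9811] v=[-1.5890]
Step 8: x=[4.8586] v=[-0.4083]
Step 9: x=[5.1076] v=[0.8299]
First v>=0 after going negative at step 9, time=2.7000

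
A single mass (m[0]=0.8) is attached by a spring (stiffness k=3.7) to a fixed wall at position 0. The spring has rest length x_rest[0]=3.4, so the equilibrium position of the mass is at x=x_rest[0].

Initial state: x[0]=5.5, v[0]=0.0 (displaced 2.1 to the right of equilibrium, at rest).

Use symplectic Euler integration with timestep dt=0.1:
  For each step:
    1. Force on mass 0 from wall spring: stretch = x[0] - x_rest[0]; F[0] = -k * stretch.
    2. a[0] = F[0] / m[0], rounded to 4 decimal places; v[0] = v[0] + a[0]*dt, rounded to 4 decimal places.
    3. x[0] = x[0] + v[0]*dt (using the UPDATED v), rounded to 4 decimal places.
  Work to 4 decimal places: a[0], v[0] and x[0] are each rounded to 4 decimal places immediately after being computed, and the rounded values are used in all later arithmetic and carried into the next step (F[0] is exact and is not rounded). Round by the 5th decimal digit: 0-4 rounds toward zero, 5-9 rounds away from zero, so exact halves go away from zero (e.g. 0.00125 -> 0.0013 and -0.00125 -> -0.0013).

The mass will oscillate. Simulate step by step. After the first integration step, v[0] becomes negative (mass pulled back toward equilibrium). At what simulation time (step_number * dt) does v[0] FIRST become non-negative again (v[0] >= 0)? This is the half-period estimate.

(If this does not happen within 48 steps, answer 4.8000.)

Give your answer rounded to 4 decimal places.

Answer: 1.5000

Derivation:
Step 0: x=[5.5000] v=[0.0000]
Step 1: x=[5.4029] v=[-0.9713]
Step 2: x=[5.2131] v=[-1.8976]
Step 3: x=[4.9395] v=[-2.7362]
Step 4: x=[4.5947] v=[-3.4482]
Step 5: x=[4.1946] v=[-4.0008]
Step 6: x=[3.7578] v=[-4.3683]
Step 7: x=[3.3044] v=[-4.5338]
Step 8: x=[2.8554] v=[-4.4896]
Step 9: x=[2.4316] v=[-4.2377]
Step 10: x=[2.0526] v=[-3.7898]
Step 11: x=[1.7359] v=[-3.1666]
Step 12: x=[1.4962] v=[-2.3970]
Step 13: x=[1.3446] v=[-1.5165]
Step 14: x=[1.2880] v=[-0.5659]
Step 15: x=[1.3291] v=[0.4109]
First v>=0 after going negative at step 15, time=1.5000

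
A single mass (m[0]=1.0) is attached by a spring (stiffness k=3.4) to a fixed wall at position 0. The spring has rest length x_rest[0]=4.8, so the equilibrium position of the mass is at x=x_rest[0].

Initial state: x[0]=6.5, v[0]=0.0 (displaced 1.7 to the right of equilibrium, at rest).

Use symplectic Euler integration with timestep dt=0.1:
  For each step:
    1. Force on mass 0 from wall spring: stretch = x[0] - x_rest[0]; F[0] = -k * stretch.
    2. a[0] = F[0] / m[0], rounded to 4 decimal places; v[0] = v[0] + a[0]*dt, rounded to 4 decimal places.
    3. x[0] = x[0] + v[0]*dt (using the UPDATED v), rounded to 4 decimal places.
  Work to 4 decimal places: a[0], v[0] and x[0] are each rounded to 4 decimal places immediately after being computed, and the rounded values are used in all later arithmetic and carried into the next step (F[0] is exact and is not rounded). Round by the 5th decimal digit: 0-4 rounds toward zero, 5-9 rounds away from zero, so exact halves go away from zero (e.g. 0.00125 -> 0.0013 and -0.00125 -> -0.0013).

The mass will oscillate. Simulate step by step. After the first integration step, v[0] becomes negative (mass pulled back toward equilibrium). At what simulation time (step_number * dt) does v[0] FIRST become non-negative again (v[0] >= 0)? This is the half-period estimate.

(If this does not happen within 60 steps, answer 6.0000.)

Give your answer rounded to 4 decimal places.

Step 0: x=[6.5000] v=[0.0000]
Step 1: x=[6.4422] v=[-0.5780]
Step 2: x=[6.3286] v=[-1.1364]
Step 3: x=[6.1630] v=[-1.6561]
Step 4: x=[5.9511] v=[-2.1195]
Step 5: x=[5.7000] v=[-2.5109]
Step 6: x=[5.4183] v=[-2.8169]
Step 7: x=[5.1156] v=[-3.0271]
Step 8: x=[4.8022] v=[-3.1344]
Step 9: x=[4.4887] v=[-3.1352]
Step 10: x=[4.1858] v=[-3.0294]
Step 11: x=[3.9037] v=[-2.8206]
Step 12: x=[3.6521] v=[-2.5159]
Step 13: x=[3.4395] v=[-2.1256]
Step 14: x=[3.2732] v=[-1.6630]
Step 15: x=[3.1588] v=[-1.1439]
Step 16: x=[3.1002] v=[-0.5859]
Step 17: x=[3.0994] v=[-0.0080]
Step 18: x=[3.1564] v=[0.5702]
First v>=0 after going negative at step 18, time=1.8000

Answer: 1.8000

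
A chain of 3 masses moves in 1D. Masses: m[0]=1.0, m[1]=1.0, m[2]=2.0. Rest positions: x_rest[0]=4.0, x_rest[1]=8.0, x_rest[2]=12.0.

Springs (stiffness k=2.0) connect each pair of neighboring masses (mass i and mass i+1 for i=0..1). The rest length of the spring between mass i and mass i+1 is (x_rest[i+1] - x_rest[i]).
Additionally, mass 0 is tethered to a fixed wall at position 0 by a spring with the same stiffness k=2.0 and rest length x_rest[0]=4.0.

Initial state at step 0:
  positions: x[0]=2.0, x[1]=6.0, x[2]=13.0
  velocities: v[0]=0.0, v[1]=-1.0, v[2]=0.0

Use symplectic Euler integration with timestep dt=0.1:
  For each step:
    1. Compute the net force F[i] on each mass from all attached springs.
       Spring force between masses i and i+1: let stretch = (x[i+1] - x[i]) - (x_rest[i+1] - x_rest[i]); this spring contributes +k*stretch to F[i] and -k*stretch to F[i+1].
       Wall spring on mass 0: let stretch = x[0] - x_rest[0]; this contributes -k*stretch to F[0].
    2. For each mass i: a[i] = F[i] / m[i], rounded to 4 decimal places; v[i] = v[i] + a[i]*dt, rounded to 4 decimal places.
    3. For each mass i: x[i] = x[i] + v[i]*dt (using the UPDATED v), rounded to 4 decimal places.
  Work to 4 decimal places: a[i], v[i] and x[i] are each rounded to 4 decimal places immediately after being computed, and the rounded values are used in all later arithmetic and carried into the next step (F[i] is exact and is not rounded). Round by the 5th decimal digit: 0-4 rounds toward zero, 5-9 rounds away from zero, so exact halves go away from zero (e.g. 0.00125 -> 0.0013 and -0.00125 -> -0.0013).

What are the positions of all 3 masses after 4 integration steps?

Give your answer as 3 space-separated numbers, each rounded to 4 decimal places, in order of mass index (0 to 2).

Step 0: x=[2.0000 6.0000 13.0000] v=[0.0000 -1.0000 0.0000]
Step 1: x=[2.0400 5.9600 12.9700] v=[0.4000 -0.4000 -0.3000]
Step 2: x=[2.1176 5.9818 12.9099] v=[0.7760 0.2180 -0.6010]
Step 3: x=[2.2301 6.0649 12.8205] v=[1.1253 0.8308 -0.8938]
Step 4: x=[2.3747 6.2064 12.7036] v=[1.4462 1.4150 -1.1694]

Answer: 2.3747 6.2064 12.7036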